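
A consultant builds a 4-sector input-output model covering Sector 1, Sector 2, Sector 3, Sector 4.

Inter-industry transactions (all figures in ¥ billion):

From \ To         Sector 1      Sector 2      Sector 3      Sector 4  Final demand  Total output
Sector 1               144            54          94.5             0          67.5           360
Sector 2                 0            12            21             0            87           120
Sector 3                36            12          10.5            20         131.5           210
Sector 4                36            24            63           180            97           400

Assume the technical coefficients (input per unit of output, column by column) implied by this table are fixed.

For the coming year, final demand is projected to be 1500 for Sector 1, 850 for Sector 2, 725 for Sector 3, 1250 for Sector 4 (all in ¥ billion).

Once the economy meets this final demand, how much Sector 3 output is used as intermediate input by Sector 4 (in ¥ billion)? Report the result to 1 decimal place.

z_34 = 218.5

Technical coefficients a_ij = z_ij / X_j:
  a_11 = 144/360 = 0.40, a_21 = 0/360 = 0.00, a_31 = 36/360 = 0.10, a_41 = 36/360 = 0.10
  a_12 = 54/120 = 0.45, a_22 = 12/120 = 0.10, a_32 = 12/120 = 0.10, a_42 = 24/120 = 0.20
  a_13 = 94.5/210 = 0.45, a_23 = 21/210 = 0.10, a_33 = 10.5/210 = 0.05, a_43 = 63/210 = 0.30
  a_14 = 0/400 = 0.00, a_24 = 0/400 = 0.00, a_34 = 20/400 = 0.05, a_44 = 180/400 = 0.45
I − A =
  [   0.60    -0.45    -0.45     0.00]
  [   0.00     0.90    -0.10     0.00]
  [  -0.10    -0.10     0.95    -0.05]
  [  -0.10    -0.20    -0.30     0.55]
Compute the cofactors C_ij = (−1)^(i+j)·(3×3 minor ij) of I−A; the adjugate is their transpose:
adj(I−A) = Cᵀ =
  [ 0.450250   0.257625   0.247500   0.022500]
  [ 0.006000   0.277500   0.033000   0.003000]
  [ 0.054000   0.066000   0.297000   0.027000]
  [ 0.113500   0.183750   0.219000   0.462000]
det(I−A) = Σ_j (I−A)_1j·C_1j = (0.60)(0.450250) + (-0.45)(0.006000) + (-0.45)(0.054000) + (0.00)(0.113500) = 0.24315
(I − A)⁻¹ = adj(I−A) / det(I−A) ≈
  [   1.8517     1.0595     1.0179     0.0925]
  [   0.0247     1.1413     0.1357     0.0123]
  [   0.2221     0.2714     1.2215     0.1110]
  [   0.4668     0.7557     0.9007     1.9001]
First solve x = (I − A)⁻¹ d = adj(I−A)·d / det(I−A); in particular x_4 = (0.113500·1500 + 0.183750·850 + 0.219000·725 + 0.462000·1250) / 0.24315 = 1062.7125 / 0.24315 ≈ 4370.605.
Intermediate flow from 3 to 4: z_34 = a_34 · x_4 = 0.05 × 1062.7125 / 0.24315 = 53.135625 / 0.24315 ≈ 218.5.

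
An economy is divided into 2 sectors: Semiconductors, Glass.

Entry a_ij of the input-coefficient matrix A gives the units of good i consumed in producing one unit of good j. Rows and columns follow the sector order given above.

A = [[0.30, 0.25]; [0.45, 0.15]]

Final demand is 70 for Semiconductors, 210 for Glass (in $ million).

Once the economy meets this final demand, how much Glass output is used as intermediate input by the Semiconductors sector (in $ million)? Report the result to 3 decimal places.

I − A =
  [   0.70    -0.25]
  [  -0.45     0.85]
det(I−A) = (0.70)(0.85) − (-0.25)(-0.45) = 0.4825
adj(I−A) = [[0.85, 0.25], [0.45, 0.70]]
(I − A)⁻¹ = adj(I−A) / det(I−A) ≈
  [   1.7617     0.5181]
  [   0.9326     1.4508]
First solve x = (I − A)⁻¹ d = adj(I−A)·d / det(I−A); in particular x_1 = (0.85·70 + 0.25·210) / 0.4825 = 112.00 / 0.4825 ≈ 232.12435.
Intermediate flow from 2 to 1: z_21 = a_21 · x_1 = 0.45 × 112.00 / 0.4825 = 50.40 / 0.4825 ≈ 104.456.

z_21 = 104.456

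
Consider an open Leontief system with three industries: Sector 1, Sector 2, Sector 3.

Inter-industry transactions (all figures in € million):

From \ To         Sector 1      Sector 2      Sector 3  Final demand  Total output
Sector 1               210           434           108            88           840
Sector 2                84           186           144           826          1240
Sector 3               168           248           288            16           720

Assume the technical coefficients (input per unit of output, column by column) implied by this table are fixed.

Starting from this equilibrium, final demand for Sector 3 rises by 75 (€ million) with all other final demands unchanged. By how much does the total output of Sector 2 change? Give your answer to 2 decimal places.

Δx_2 = 42.82

Technical coefficients a_ij = z_ij / X_j:
  a_11 = 210/840 = 0.25, a_21 = 84/840 = 0.10, a_31 = 168/840 = 0.20
  a_12 = 434/1240 = 0.35, a_22 = 186/1240 = 0.15, a_32 = 248/1240 = 0.20
  a_13 = 108/720 = 0.15, a_23 = 144/720 = 0.20, a_33 = 288/720 = 0.40
I − A =
  [   0.75    -0.35    -0.15]
  [  -0.10     0.85    -0.20]
  [  -0.20    -0.20     0.60]
Cofactors of I−A, C_ij = (−1)^(i+j)·(minor ij) (rows/columns in the sector order above):
  C_11 = (0.85)(0.60) − (-0.20)(-0.20) = 0.4700
  C_12 = −[(-0.10)(0.60) − (-0.20)(-0.20)] = 0.1000
  C_13 = (-0.10)(-0.20) − (0.85)(-0.20) = 0.1900
  C_21 = −[(-0.35)(0.60) − (-0.15)(-0.20)] = 0.2400
  C_22 = (0.75)(0.60) − (-0.15)(-0.20) = 0.4200
  C_23 = −[(0.75)(-0.20) − (-0.35)(-0.20)] = 0.2200
  C_31 = (-0.35)(-0.20) − (-0.15)(0.85) = 0.1975
  C_32 = −[(0.75)(-0.20) − (-0.15)(-0.10)] = 0.1650
  C_33 = (0.75)(0.85) − (-0.35)(-0.10) = 0.6025
det(I−A) = Σ_j (I−A)_1j·C_1j = (0.75)(0.4700) + (-0.35)(0.1000) + (-0.15)(0.1900) = 0.2890
adj(I−A) = Cᵀ =
  [ 0.4700   0.2400   0.1975]
  [ 0.1000   0.4200   0.1650]
  [ 0.1900   0.2200   0.6025]
(I − A)⁻¹ = adj(I−A) / det(I−A) ≈
  [   1.6263     0.8304     0.6834]
  [   0.3460     1.4533     0.5709]
  [   0.6574     0.7612     2.0848]
Δx = (I − A)⁻¹ Δd with Δd having +75 in the Sector 3 component and 0 elsewhere.
So Δx_2 = L_23 · (+75), where L_23 = adj(I−A)_23 / det(I−A) = 0.1650 / 0.2890.
Δx_2 = 0.1650 × (+75) / 0.2890 = 12.375 / 0.2890 ≈ 42.82.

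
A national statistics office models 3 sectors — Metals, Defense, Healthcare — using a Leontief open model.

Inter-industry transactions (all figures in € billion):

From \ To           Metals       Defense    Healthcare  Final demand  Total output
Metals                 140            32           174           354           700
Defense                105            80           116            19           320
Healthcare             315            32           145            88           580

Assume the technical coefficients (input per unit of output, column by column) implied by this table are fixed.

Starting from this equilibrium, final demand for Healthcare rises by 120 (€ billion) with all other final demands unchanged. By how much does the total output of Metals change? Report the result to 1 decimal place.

Technical coefficients a_ij = z_ij / X_j:
  a_11 = 140/700 = 0.20, a_21 = 105/700 = 0.15, a_31 = 315/700 = 0.45
  a_12 = 32/320 = 0.10, a_22 = 80/320 = 0.25, a_32 = 32/320 = 0.10
  a_13 = 174/580 = 0.30, a_23 = 116/580 = 0.20, a_33 = 145/580 = 0.25
I − A =
  [   0.80    -0.10    -0.30]
  [  -0.15     0.75    -0.20]
  [  -0.45    -0.10     0.75]
Cofactors of I−A, C_ij = (−1)^(i+j)·(minor ij) (rows/columns in the sector order above):
  C_11 = (0.75)(0.75) − (-0.20)(-0.10) = 0.5425
  C_12 = −[(-0.15)(0.75) − (-0.20)(-0.45)] = 0.2025
  C_13 = (-0.15)(-0.10) − (0.75)(-0.45) = 0.3525
  C_21 = −[(-0.10)(0.75) − (-0.30)(-0.10)] = 0.1050
  C_22 = (0.80)(0.75) − (-0.30)(-0.45) = 0.4650
  C_23 = −[(0.80)(-0.10) − (-0.10)(-0.45)] = 0.1250
  C_31 = (-0.10)(-0.20) − (-0.30)(0.75) = 0.2450
  C_32 = −[(0.80)(-0.20) − (-0.30)(-0.15)] = 0.2050
  C_33 = (0.80)(0.75) − (-0.10)(-0.15) = 0.5850
det(I−A) = Σ_j (I−A)_1j·C_1j = (0.80)(0.5425) + (-0.10)(0.2025) + (-0.30)(0.3525) = 0.3080
adj(I−A) = Cᵀ =
  [ 0.5425   0.1050   0.2450]
  [ 0.2025   0.4650   0.2050]
  [ 0.3525   0.1250   0.5850]
(I − A)⁻¹ = adj(I−A) / det(I−A) ≈
  [   1.7614     0.3409     0.7955]
  [   0.6575     1.5097     0.6656]
  [   1.1445     0.4058     1.8994]
Δx = (I − A)⁻¹ Δd with Δd having +120 in the Healthcare component and 0 elsewhere.
So Δx_1 = L_13 · (+120), where L_13 = adj(I−A)_13 / det(I−A) = 0.2450 / 0.3080.
Δx_1 = 0.2450 × (+120) / 0.3080 = 29.40 / 0.3080 ≈ 95.5.

Δx_1 = 95.5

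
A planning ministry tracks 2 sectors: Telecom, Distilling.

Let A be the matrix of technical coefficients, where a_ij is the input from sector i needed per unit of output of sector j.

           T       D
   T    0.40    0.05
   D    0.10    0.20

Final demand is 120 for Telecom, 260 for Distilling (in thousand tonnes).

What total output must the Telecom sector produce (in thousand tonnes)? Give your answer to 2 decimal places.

x_T = 229.47

I − A =
  [   0.60    -0.05]
  [  -0.10     0.80]
det(I−A) = (0.60)(0.80) − (-0.05)(-0.10) = 0.4750
adj(I−A) = [[0.80, 0.05], [0.10, 0.60]]
(I − A)⁻¹ = adj(I−A) / det(I−A) ≈
  [   1.6842     0.1053]
  [   0.2105     1.2632]
x = (I − A)⁻¹ d = adj(I−A)·d / det(I−A), with det(I−A) = 0.4750:
  x_T = (0.80·120 + 0.05·260) / 0.4750 = 109.00 / 0.4750 ≈ 229.47
  x_D = (0.10·120 + 0.60·260) / 0.4750 = 168.00 / 0.4750 ≈ 353.68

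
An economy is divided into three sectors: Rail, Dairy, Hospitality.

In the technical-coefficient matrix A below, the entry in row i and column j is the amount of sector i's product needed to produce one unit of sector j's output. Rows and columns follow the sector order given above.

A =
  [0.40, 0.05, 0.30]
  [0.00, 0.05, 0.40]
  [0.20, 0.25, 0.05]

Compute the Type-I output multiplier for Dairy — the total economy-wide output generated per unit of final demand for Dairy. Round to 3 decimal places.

I − A =
  [   0.60    -0.05    -0.30]
  [   0.00     0.95    -0.40]
  [  -0.20    -0.25     0.95]
Cofactors of I−A, C_ij = (−1)^(i+j)·(minor ij) (rows/columns in the sector order above):
  C_11 = (0.95)(0.95) − (-0.40)(-0.25) = 0.8025
  C_12 = −[(0.00)(0.95) − (-0.40)(-0.20)] = 0.0800
  C_13 = (0.00)(-0.25) − (0.95)(-0.20) = 0.1900
  C_21 = −[(-0.05)(0.95) − (-0.30)(-0.25)] = 0.1225
  C_22 = (0.60)(0.95) − (-0.30)(-0.20) = 0.5100
  C_23 = −[(0.60)(-0.25) − (-0.05)(-0.20)] = 0.1600
  C_31 = (-0.05)(-0.40) − (-0.30)(0.95) = 0.3050
  C_32 = −[(0.60)(-0.40) − (-0.30)(0.00)] = 0.2400
  C_33 = (0.60)(0.95) − (-0.05)(0.00) = 0.5700
det(I−A) = Σ_j (I−A)_1j·C_1j = (0.60)(0.8025) + (-0.05)(0.0800) + (-0.30)(0.1900) = 0.4205
adj(I−A) = Cᵀ =
  [ 0.8025   0.1225   0.3050]
  [ 0.0800   0.5100   0.2400]
  [ 0.1900   0.1600   0.5700]
(I − A)⁻¹ = adj(I−A) / det(I−A) ≈
  [   1.9084     0.2913     0.7253]
  [   0.1902     1.2128     0.5707]
  [   0.4518     0.3805     1.3555]
The output multiplier for sector j is the column-j sum of the Leontief inverse (I − A)⁻¹ = adj(I−A) / det(I−A).
Column 2 of adj(I−A): (0.1225, 0.5100, 0.1600); det(I−A) = 0.4205.
m_2 = (0.1225 + 0.5100 + 0.1600) / 0.4205 = 0.7925 / 0.4205 ≈ 1.885.

m_2 = 1.885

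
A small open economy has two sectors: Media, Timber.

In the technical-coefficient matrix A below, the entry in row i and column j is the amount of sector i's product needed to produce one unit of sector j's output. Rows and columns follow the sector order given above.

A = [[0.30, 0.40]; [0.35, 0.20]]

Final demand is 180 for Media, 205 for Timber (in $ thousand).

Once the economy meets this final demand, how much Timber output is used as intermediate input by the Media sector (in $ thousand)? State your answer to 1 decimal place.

z_TM = 188.3

I − A =
  [   0.70    -0.40]
  [  -0.35     0.80]
det(I−A) = (0.70)(0.80) − (-0.40)(-0.35) = 0.4200
adj(I−A) = [[0.80, 0.40], [0.35, 0.70]]
(I − A)⁻¹ = adj(I−A) / det(I−A) ≈
  [   1.9048     0.9524]
  [   0.8333     1.6667]
First solve x = (I − A)⁻¹ d = adj(I−A)·d / det(I−A); in particular x_M = (0.80·180 + 0.40·205) / 0.4200 = 226.00 / 0.4200 ≈ 538.095.
Intermediate flow from T to M: z_TM = a_TM · x_M = 0.35 × 226.00 / 0.4200 = 79.10 / 0.4200 ≈ 188.3.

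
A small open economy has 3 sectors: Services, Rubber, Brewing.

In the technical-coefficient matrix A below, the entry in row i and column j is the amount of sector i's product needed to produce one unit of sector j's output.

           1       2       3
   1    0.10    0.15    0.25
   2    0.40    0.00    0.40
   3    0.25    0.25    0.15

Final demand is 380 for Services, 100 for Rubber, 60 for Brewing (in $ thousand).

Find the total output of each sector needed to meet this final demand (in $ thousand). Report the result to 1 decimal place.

x_1 = 618.6, x_2 = 508.2, x_3 = 402.0

I − A =
  [   0.90    -0.15    -0.25]
  [  -0.40     1.00    -0.40]
  [  -0.25    -0.25     0.85]
Cofactors of I−A, C_ij = (−1)^(i+j)·(minor ij) (rows/columns in the sector order above):
  C_11 = (1.00)(0.85) − (-0.40)(-0.25) = 0.7500
  C_12 = −[(-0.40)(0.85) − (-0.40)(-0.25)] = 0.4400
  C_13 = (-0.40)(-0.25) − (1.00)(-0.25) = 0.3500
  C_21 = −[(-0.15)(0.85) − (-0.25)(-0.25)] = 0.1900
  C_22 = (0.90)(0.85) − (-0.25)(-0.25) = 0.7025
  C_23 = −[(0.90)(-0.25) − (-0.15)(-0.25)] = 0.2625
  C_31 = (-0.15)(-0.40) − (-0.25)(1.00) = 0.3100
  C_32 = −[(0.90)(-0.40) − (-0.25)(-0.40)] = 0.4600
  C_33 = (0.90)(1.00) − (-0.15)(-0.40) = 0.8400
det(I−A) = Σ_j (I−A)_1j·C_1j = (0.90)(0.7500) + (-0.15)(0.4400) + (-0.25)(0.3500) = 0.5215
adj(I−A) = Cᵀ =
  [ 0.7500   0.1900   0.3100]
  [ 0.4400   0.7025   0.4600]
  [ 0.3500   0.2625   0.8400]
(I − A)⁻¹ = adj(I−A) / det(I−A) ≈
  [   1.4382     0.3643     0.5944]
  [   0.8437     1.3471     0.8821]
  [   0.6711     0.5034     1.6107]
x = (I − A)⁻¹ d = adj(I−A)·d / det(I−A), with det(I−A) = 0.5215:
  x_1 = (0.7500·380 + 0.1900·100 + 0.3100·60) / 0.5215 = 322.60 / 0.5215 ≈ 618.6
  x_2 = (0.4400·380 + 0.7025·100 + 0.4600·60) / 0.5215 = 265.05 / 0.5215 ≈ 508.2
  x_3 = (0.3500·380 + 0.2625·100 + 0.8400·60) / 0.5215 = 209.65 / 0.5215 ≈ 402.0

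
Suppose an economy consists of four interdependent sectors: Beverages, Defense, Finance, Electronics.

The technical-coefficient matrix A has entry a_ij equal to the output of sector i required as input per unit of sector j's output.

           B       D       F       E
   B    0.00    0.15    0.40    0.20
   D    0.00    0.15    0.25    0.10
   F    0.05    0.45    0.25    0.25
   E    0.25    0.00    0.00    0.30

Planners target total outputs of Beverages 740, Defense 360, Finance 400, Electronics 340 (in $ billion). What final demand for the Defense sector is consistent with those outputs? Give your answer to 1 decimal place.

d_D = 172.0

I − A =
  [   1.00    -0.15    -0.40    -0.20]
  [   0.00     0.85    -0.25    -0.10]
  [  -0.05    -0.45     0.75    -0.25]
  [  -0.25     0.00     0.00     0.70]
d = (I − A) x:
  d_B = (+1.00)·740 + (-0.15)·360 + (-0.40)·400 + (-0.20)·340 = 458.0
  d_D = (+0.00)·740 + (+0.85)·360 + (-0.25)·400 + (-0.10)·340 = 172.0
  d_F = (-0.05)·740 + (-0.45)·360 + (+0.75)·400 + (-0.25)·340 = 16.0
  d_E = (-0.25)·740 + (+0.00)·360 + (+0.00)·400 + (+0.70)·340 = 53.0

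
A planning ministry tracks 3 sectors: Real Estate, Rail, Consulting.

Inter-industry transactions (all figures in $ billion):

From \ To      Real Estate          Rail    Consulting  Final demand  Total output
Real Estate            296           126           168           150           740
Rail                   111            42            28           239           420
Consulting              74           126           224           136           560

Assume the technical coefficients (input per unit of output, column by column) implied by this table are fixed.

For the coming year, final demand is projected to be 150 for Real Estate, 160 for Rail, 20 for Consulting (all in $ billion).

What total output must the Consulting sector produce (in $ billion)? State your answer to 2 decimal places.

Technical coefficients a_ij = z_ij / X_j:
  a_11 = 296/740 = 0.40, a_21 = 111/740 = 0.15, a_31 = 74/740 = 0.10
  a_12 = 126/420 = 0.30, a_22 = 42/420 = 0.10, a_32 = 126/420 = 0.30
  a_13 = 168/560 = 0.30, a_23 = 28/560 = 0.05, a_33 = 224/560 = 0.40
I − A =
  [   0.60    -0.30    -0.30]
  [  -0.15     0.90    -0.05]
  [  -0.10    -0.30     0.60]
Cofactors of I−A, C_ij = (−1)^(i+j)·(minor ij) (rows/columns in the sector order above):
  C_11 = (0.90)(0.60) − (-0.05)(-0.30) = 0.5250
  C_12 = −[(-0.15)(0.60) − (-0.05)(-0.10)] = 0.0950
  C_13 = (-0.15)(-0.30) − (0.90)(-0.10) = 0.1350
  C_21 = −[(-0.30)(0.60) − (-0.30)(-0.30)] = 0.2700
  C_22 = (0.60)(0.60) − (-0.30)(-0.10) = 0.3300
  C_23 = −[(0.60)(-0.30) − (-0.30)(-0.10)] = 0.2100
  C_31 = (-0.30)(-0.05) − (-0.30)(0.90) = 0.2850
  C_32 = −[(0.60)(-0.05) − (-0.30)(-0.15)] = 0.0750
  C_33 = (0.60)(0.90) − (-0.30)(-0.15) = 0.4950
det(I−A) = Σ_j (I−A)_1j·C_1j = (0.60)(0.5250) + (-0.30)(0.0950) + (-0.30)(0.1350) = 0.2460
adj(I−A) = Cᵀ =
  [ 0.5250   0.2700   0.2850]
  [ 0.0950   0.3300   0.0750]
  [ 0.1350   0.2100   0.4950]
(I − A)⁻¹ = adj(I−A) / det(I−A) ≈
  [   2.1341     1.0976     1.1585]
  [   0.3862     1.3415     0.3049]
  [   0.5488     0.8537     2.0122]
x = (I − A)⁻¹ d = adj(I−A)·d / det(I−A), with det(I−A) = 0.2460:
  x_1 = (0.5250·150 + 0.2700·160 + 0.2850·20) / 0.2460 = 127.65 / 0.2460 ≈ 518.90
  x_2 = (0.0950·150 + 0.3300·160 + 0.0750·20) / 0.2460 = 68.55 / 0.2460 ≈ 278.66
  x_3 = (0.1350·150 + 0.2100·160 + 0.4950·20) / 0.2460 = 63.75 / 0.2460 ≈ 259.15

x_3 = 259.15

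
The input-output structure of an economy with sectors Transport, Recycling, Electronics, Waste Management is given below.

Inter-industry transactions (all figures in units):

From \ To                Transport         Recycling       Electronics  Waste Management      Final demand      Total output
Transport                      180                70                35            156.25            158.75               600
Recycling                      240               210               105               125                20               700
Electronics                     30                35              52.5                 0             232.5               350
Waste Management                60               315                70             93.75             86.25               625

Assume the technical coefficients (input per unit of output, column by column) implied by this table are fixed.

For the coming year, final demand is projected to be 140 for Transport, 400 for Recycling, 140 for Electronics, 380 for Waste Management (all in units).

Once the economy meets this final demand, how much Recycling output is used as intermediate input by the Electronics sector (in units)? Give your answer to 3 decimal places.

z_23 = 99.770

Technical coefficients a_ij = z_ij / X_j:
  a_11 = 180/600 = 0.30, a_21 = 240/600 = 0.40, a_31 = 30/600 = 0.05, a_41 = 60/600 = 0.10
  a_12 = 70/700 = 0.10, a_22 = 210/700 = 0.30, a_32 = 35/700 = 0.05, a_42 = 315/700 = 0.45
  a_13 = 35/350 = 0.10, a_23 = 105/350 = 0.30, a_33 = 52.5/350 = 0.15, a_43 = 70/350 = 0.20
  a_14 = 156.25/625 = 0.25, a_24 = 125/625 = 0.20, a_34 = 0/625 = 0.00, a_44 = 93.75/625 = 0.15
I − A =
  [   0.70    -0.10    -0.10    -0.25]
  [  -0.40     0.70    -0.30    -0.20]
  [  -0.05    -0.05     0.85     0.00]
  [  -0.10    -0.45    -0.20     0.85]
Compute the cofactors C_ij = (−1)^(i+j)·(3×3 minor ij) of I−A; the adjugate is their transpose:
adj(I−A) = Cᵀ =
  [ 0.414500   0.174625   0.148750   0.163000]
  [ 0.320750   0.477750   0.255000   0.206750]
  [ 0.043250   0.038375   0.255000   0.021750]
  [ 0.228750   0.282500   0.212500   0.365000]
det(I−A) = Σ_j (I−A)_1j·C_1j = (0.70)(0.414500) + (-0.10)(0.320750) + (-0.10)(0.043250) + (-0.25)(0.228750) = 0.1965625
(I − A)⁻¹ = adj(I−A) / det(I−A) ≈
  [   2.1087     0.8884     0.7568     0.8293]
  [   1.6318     2.4305     1.2973     1.0518]
  [   0.2200     0.1952     1.2973     0.1107]
  [   1.1638     1.4372     1.0811     1.8569]
First solve x = (I − A)⁻¹ d = adj(I−A)·d / det(I−A); in particular x_3 = (0.043250·140 + 0.038375·400 + 0.255000·140 + 0.021750·380) / 0.1965625 = 65.37 / 0.1965625 ≈ 332.56598.
Intermediate flow from 2 to 3: z_23 = a_23 · x_3 = 0.30 × 65.37 / 0.1965625 = 19.611 / 0.1965625 ≈ 99.770.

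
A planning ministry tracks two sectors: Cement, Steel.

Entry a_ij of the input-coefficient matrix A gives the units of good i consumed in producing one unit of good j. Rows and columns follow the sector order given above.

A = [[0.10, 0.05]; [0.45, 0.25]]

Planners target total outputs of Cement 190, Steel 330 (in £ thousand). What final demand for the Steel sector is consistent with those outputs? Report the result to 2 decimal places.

d_S = 162.00

I − A =
  [   0.90    -0.05]
  [  -0.45     0.75]
d = (I − A) x:
  d_C = (+0.90)·190 + (-0.05)·330 = 154.50
  d_S = (-0.45)·190 + (+0.75)·330 = 162.00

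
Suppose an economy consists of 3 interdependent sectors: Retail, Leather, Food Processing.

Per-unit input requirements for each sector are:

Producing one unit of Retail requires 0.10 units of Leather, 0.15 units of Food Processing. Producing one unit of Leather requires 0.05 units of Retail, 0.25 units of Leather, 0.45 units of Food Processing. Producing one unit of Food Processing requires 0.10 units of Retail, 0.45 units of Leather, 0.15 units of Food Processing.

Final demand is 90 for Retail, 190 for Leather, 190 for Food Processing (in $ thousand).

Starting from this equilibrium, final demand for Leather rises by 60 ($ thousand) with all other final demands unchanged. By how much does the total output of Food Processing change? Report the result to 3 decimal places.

I − A =
  [   1.00    -0.05    -0.10]
  [  -0.10     0.75    -0.45]
  [  -0.15    -0.45     0.85]
Cofactors of I−A, C_ij = (−1)^(i+j)·(minor ij) (rows/columns in the sector order above):
  C_11 = (0.75)(0.85) − (-0.45)(-0.45) = 0.4350
  C_12 = −[(-0.10)(0.85) − (-0.45)(-0.15)] = 0.1525
  C_13 = (-0.10)(-0.45) − (0.75)(-0.15) = 0.1575
  C_21 = −[(-0.05)(0.85) − (-0.10)(-0.45)] = 0.0875
  C_22 = (1.00)(0.85) − (-0.10)(-0.15) = 0.8350
  C_23 = −[(1.00)(-0.45) − (-0.05)(-0.15)] = 0.4575
  C_31 = (-0.05)(-0.45) − (-0.10)(0.75) = 0.0975
  C_32 = −[(1.00)(-0.45) − (-0.10)(-0.10)] = 0.4600
  C_33 = (1.00)(0.75) − (-0.05)(-0.10) = 0.7450
det(I−A) = Σ_j (I−A)_1j·C_1j = (1.00)(0.4350) + (-0.05)(0.1525) + (-0.10)(0.1575) = 0.411625
adj(I−A) = Cᵀ =
  [ 0.4350   0.0875   0.0975]
  [ 0.1525   0.8350   0.4600]
  [ 0.1575   0.4575   0.7450]
(I − A)⁻¹ = adj(I−A) / det(I−A) ≈
  [   1.0568     0.2126     0.2369]
  [   0.3705     2.0285     1.1175]
  [   0.3826     1.1114     1.8099]
Δx = (I − A)⁻¹ Δd with Δd having +60 in the Leather component and 0 elsewhere.
So Δx_3 = L_32 · (+60), where L_32 = adj(I−A)_32 / det(I−A) = 0.4575 / 0.411625.
Δx_3 = 0.4575 × (+60) / 0.411625 = 27.45 / 0.411625 ≈ 66.687.

Δx_3 = 66.687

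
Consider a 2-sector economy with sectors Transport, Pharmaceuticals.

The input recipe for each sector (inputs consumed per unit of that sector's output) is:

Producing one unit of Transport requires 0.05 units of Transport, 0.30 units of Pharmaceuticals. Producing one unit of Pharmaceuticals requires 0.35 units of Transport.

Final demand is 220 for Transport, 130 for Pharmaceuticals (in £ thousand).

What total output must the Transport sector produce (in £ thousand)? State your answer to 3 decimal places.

x_1 = 314.201

I − A =
  [   0.95    -0.35]
  [  -0.30     1.00]
det(I−A) = (0.95)(1.00) − (-0.35)(-0.30) = 0.8450
adj(I−A) = [[1.00, 0.35], [0.30, 0.95]]
(I − A)⁻¹ = adj(I−A) / det(I−A) ≈
  [   1.1834     0.4142]
  [   0.3550     1.1243]
x = (I − A)⁻¹ d = adj(I−A)·d / det(I−A), with det(I−A) = 0.8450:
  x_1 = (1.00·220 + 0.35·130) / 0.8450 = 265.50 / 0.8450 ≈ 314.201
  x_2 = (0.30·220 + 0.95·130) / 0.8450 = 189.50 / 0.8450 ≈ 224.260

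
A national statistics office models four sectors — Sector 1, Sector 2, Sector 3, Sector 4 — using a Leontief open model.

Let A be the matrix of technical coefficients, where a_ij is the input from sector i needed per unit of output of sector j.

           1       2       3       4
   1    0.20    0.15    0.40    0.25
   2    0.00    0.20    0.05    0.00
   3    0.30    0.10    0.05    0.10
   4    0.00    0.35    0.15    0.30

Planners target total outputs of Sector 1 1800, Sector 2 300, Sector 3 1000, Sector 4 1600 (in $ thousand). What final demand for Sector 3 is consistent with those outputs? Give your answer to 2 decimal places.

I − A =
  [   0.80    -0.15    -0.40    -0.25]
  [   0.00     0.80    -0.05     0.00]
  [  -0.30    -0.10     0.95    -0.10]
  [   0.00    -0.35    -0.15     0.70]
d = (I − A) x:
  d_1 = (+0.80)·1800 + (-0.15)·300 + (-0.40)·1000 + (-0.25)·1600 = 595.00
  d_2 = (+0.00)·1800 + (+0.80)·300 + (-0.05)·1000 + (+0.00)·1600 = 190.00
  d_3 = (-0.30)·1800 + (-0.10)·300 + (+0.95)·1000 + (-0.10)·1600 = 220.00
  d_4 = (+0.00)·1800 + (-0.35)·300 + (-0.15)·1000 + (+0.70)·1600 = 865.00

d_3 = 220.00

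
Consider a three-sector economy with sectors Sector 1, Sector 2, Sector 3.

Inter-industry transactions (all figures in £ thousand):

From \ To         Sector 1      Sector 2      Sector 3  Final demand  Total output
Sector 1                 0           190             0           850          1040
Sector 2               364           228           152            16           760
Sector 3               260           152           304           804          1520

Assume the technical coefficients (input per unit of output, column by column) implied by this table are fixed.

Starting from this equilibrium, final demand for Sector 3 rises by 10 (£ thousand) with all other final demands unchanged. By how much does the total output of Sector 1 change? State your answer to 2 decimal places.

Δx_1 = 0.54

Technical coefficients a_ij = z_ij / X_j:
  a_11 = 0/1040 = 0.00, a_21 = 364/1040 = 0.35, a_31 = 260/1040 = 0.25
  a_12 = 190/760 = 0.25, a_22 = 228/760 = 0.30, a_32 = 152/760 = 0.20
  a_13 = 0/1520 = 0.00, a_23 = 152/1520 = 0.10, a_33 = 304/1520 = 0.20
I − A =
  [   1.00    -0.25     0.00]
  [  -0.35     0.70    -0.10]
  [  -0.25    -0.20     0.80]
Cofactors of I−A, C_ij = (−1)^(i+j)·(minor ij) (rows/columns in the sector order above):
  C_11 = (0.70)(0.80) − (-0.10)(-0.20) = 0.5400
  C_12 = −[(-0.35)(0.80) − (-0.10)(-0.25)] = 0.3050
  C_13 = (-0.35)(-0.20) − (0.70)(-0.25) = 0.2450
  C_21 = −[(-0.25)(0.80) − (0.00)(-0.20)] = 0.2000
  C_22 = (1.00)(0.80) − (0.00)(-0.25) = 0.8000
  C_23 = −[(1.00)(-0.20) − (-0.25)(-0.25)] = 0.2625
  C_31 = (-0.25)(-0.10) − (0.00)(0.70) = 0.0250
  C_32 = −[(1.00)(-0.10) − (0.00)(-0.35)] = 0.1000
  C_33 = (1.00)(0.70) − (-0.25)(-0.35) = 0.6125
det(I−A) = Σ_j (I−A)_1j·C_1j = (1.00)(0.5400) + (-0.25)(0.3050) + (0.00)(0.2450) = 0.46375
adj(I−A) = Cᵀ =
  [ 0.5400   0.2000   0.0250]
  [ 0.3050   0.8000   0.1000]
  [ 0.2450   0.2625   0.6125]
(I − A)⁻¹ = adj(I−A) / det(I−A) ≈
  [   1.1644     0.4313     0.0539]
  [   0.6577     1.7251     0.2156]
  [   0.5283     0.5660     1.3208]
Δx = (I − A)⁻¹ Δd with Δd having +10 in the Sector 3 component and 0 elsewhere.
So Δx_1 = L_13 · (+10), where L_13 = adj(I−A)_13 / det(I−A) = 0.0250 / 0.46375.
Δx_1 = 0.0250 × (+10) / 0.46375 = 0.25 / 0.46375 ≈ 0.54.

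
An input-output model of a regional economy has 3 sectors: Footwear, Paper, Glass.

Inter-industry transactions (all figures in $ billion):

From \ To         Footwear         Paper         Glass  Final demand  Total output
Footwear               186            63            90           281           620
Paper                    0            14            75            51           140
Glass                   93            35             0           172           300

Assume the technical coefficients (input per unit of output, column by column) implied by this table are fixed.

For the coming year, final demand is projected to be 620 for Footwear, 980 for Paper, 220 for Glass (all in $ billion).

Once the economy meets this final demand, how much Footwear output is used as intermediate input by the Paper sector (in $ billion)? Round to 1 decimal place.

Technical coefficients a_ij = z_ij / X_j:
  a_11 = 186/620 = 0.30, a_21 = 0/620 = 0.00, a_31 = 93/620 = 0.15
  a_12 = 63/140 = 0.45, a_22 = 14/140 = 0.10, a_32 = 35/140 = 0.25
  a_13 = 90/300 = 0.30, a_23 = 75/300 = 0.25, a_33 = 0/300 = 0.00
I − A =
  [   0.70    -0.45    -0.30]
  [   0.00     0.90    -0.25]
  [  -0.15    -0.25     1.00]
Cofactors of I−A, C_ij = (−1)^(i+j)·(minor ij) (rows/columns in the sector order above):
  C_11 = (0.90)(1.00) − (-0.25)(-0.25) = 0.8375
  C_12 = −[(0.00)(1.00) − (-0.25)(-0.15)] = 0.0375
  C_13 = (0.00)(-0.25) − (0.90)(-0.15) = 0.1350
  C_21 = −[(-0.45)(1.00) − (-0.30)(-0.25)] = 0.5250
  C_22 = (0.70)(1.00) − (-0.30)(-0.15) = 0.6550
  C_23 = −[(0.70)(-0.25) − (-0.45)(-0.15)] = 0.2425
  C_31 = (-0.45)(-0.25) − (-0.30)(0.90) = 0.3825
  C_32 = −[(0.70)(-0.25) − (-0.30)(0.00)] = 0.1750
  C_33 = (0.70)(0.90) − (-0.45)(0.00) = 0.6300
det(I−A) = Σ_j (I−A)_1j·C_1j = (0.70)(0.8375) + (-0.45)(0.0375) + (-0.30)(0.1350) = 0.528875
adj(I−A) = Cᵀ =
  [ 0.8375   0.5250   0.3825]
  [ 0.0375   0.6550   0.1750]
  [ 0.1350   0.2425   0.6300]
(I − A)⁻¹ = adj(I−A) / det(I−A) ≈
  [   1.5835     0.9927     0.7232]
  [   0.0709     1.2385     0.3309]
  [   0.2553     0.4585     1.1912]
First solve x = (I − A)⁻¹ d = adj(I−A)·d / det(I−A); in particular x_2 = (0.0375·620 + 0.6550·980 + 0.1750·220) / 0.528875 = 703.65 / 0.528875 ≈ 1330.466.
Intermediate flow from 1 to 2: z_12 = a_12 · x_2 = 0.45 × 703.65 / 0.528875 = 316.6425 / 0.528875 ≈ 598.7.

z_12 = 598.7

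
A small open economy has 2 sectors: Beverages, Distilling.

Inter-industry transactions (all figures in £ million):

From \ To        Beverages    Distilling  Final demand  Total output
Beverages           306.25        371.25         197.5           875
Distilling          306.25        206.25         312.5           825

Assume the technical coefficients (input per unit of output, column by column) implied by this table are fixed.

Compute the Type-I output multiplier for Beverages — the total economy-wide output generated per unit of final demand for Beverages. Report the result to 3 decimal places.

m_1 = 3.333

Technical coefficients a_ij = z_ij / X_j:
  a_11 = 306.25/875 = 0.35, a_21 = 306.25/875 = 0.35
  a_12 = 371.25/825 = 0.45, a_22 = 206.25/825 = 0.25
I − A =
  [   0.65    -0.45]
  [  -0.35     0.75]
det(I−A) = (0.65)(0.75) − (-0.45)(-0.35) = 0.3300
adj(I−A) = [[0.75, 0.45], [0.35, 0.65]]
(I − A)⁻¹ = adj(I−A) / det(I−A) ≈
  [   2.2727     1.3636]
  [   1.0606     1.9697]
The output multiplier for sector j is the column-j sum of the Leontief inverse (I − A)⁻¹ = adj(I−A) / det(I−A).
Column 1 of adj(I−A): (0.75, 0.35); det(I−A) = 0.3300.
m_1 = (0.75 + 0.35) / 0.3300 = 1.10 / 0.3300 ≈ 3.333.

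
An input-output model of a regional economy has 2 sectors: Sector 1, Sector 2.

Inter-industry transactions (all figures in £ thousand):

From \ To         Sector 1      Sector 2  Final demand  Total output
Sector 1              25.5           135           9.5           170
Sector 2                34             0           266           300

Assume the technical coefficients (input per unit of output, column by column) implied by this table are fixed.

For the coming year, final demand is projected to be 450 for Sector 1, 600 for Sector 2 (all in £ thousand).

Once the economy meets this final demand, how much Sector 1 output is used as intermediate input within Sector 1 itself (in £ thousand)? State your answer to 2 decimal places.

Technical coefficients a_ij = z_ij / X_j:
  a_11 = 25.5/170 = 0.15, a_21 = 34/170 = 0.20
  a_12 = 135/300 = 0.45, a_22 = 0/300 = 0.00
I − A =
  [   0.85    -0.45]
  [  -0.20     1.00]
det(I−A) = (0.85)(1.00) − (-0.45)(-0.20) = 0.7600
adj(I−A) = [[1.00, 0.45], [0.20, 0.85]]
(I − A)⁻¹ = adj(I−A) / det(I−A) ≈
  [   1.3158     0.5921]
  [   0.2632     1.1184]
First solve x = (I − A)⁻¹ d = adj(I−A)·d / det(I−A); in particular x_1 = (1.00·450 + 0.45·600) / 0.7600 = 720.00 / 0.7600 ≈ 947.3684.
Intermediate flow from 1 to 1: z_11 = a_11 · x_1 = 0.15 × 720.00 / 0.7600 = 108.00 / 0.7600 ≈ 142.11.

z_11 = 142.11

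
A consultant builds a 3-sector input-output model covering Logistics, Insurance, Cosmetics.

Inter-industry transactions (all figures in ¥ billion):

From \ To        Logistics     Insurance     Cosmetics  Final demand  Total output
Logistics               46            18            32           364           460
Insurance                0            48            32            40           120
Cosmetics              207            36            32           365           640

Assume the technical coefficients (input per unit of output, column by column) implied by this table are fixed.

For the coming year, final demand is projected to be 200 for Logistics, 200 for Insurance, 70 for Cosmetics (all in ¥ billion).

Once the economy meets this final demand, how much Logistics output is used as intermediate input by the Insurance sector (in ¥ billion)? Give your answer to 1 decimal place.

Technical coefficients a_ij = z_ij / X_j:
  a_11 = 46/460 = 0.10, a_21 = 0/460 = 0.00, a_31 = 207/460 = 0.45
  a_12 = 18/120 = 0.15, a_22 = 48/120 = 0.40, a_32 = 36/120 = 0.30
  a_13 = 32/640 = 0.05, a_23 = 32/640 = 0.05, a_33 = 32/640 = 0.05
I − A =
  [   0.90    -0.15    -0.05]
  [   0.00     0.60    -0.05]
  [  -0.45    -0.30     0.95]
Cofactors of I−A, C_ij = (−1)^(i+j)·(minor ij) (rows/columns in the sector order above):
  C_11 = (0.60)(0.95) − (-0.05)(-0.30) = 0.5550
  C_12 = −[(0.00)(0.95) − (-0.05)(-0.45)] = 0.0225
  C_13 = (0.00)(-0.30) − (0.60)(-0.45) = 0.2700
  C_21 = −[(-0.15)(0.95) − (-0.05)(-0.30)] = 0.1575
  C_22 = (0.90)(0.95) − (-0.05)(-0.45) = 0.8325
  C_23 = −[(0.90)(-0.30) − (-0.15)(-0.45)] = 0.3375
  C_31 = (-0.15)(-0.05) − (-0.05)(0.60) = 0.0375
  C_32 = −[(0.90)(-0.05) − (-0.05)(0.00)] = 0.0450
  C_33 = (0.90)(0.60) − (-0.15)(0.00) = 0.5400
det(I−A) = Σ_j (I−A)_1j·C_1j = (0.90)(0.5550) + (-0.15)(0.0225) + (-0.05)(0.2700) = 0.482625
adj(I−A) = Cᵀ =
  [ 0.5550   0.1575   0.0375]
  [ 0.0225   0.8325   0.0450]
  [ 0.2700   0.3375   0.5400]
(I − A)⁻¹ = adj(I−A) / det(I−A) ≈
  [   1.1500     0.3263     0.0777]
  [   0.0466     1.7249     0.0932]
  [   0.5594     0.6993     1.1189]
First solve x = (I − A)⁻¹ d = adj(I−A)·d / det(I−A); in particular x_2 = (0.0225·200 + 0.8325·200 + 0.0450·70) / 0.482625 = 174.15 / 0.482625 ≈ 360.839.
Intermediate flow from 1 to 2: z_12 = a_12 · x_2 = 0.15 × 174.15 / 0.482625 = 26.1225 / 0.482625 ≈ 54.1.

z_12 = 54.1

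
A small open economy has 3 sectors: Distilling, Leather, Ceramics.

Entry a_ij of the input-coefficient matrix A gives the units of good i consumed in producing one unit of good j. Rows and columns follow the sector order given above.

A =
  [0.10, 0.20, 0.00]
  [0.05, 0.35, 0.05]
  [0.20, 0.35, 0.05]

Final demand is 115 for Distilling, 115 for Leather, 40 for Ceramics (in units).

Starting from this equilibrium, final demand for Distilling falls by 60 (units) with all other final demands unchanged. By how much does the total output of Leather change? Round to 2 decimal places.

Δx_L = -6.53

I − A =
  [   0.90    -0.20     0.00]
  [  -0.05     0.65    -0.05]
  [  -0.20    -0.35     0.95]
Cofactors of I−A, C_ij = (−1)^(i+j)·(minor ij) (rows/columns in the sector order above):
  C_11 = (0.65)(0.95) − (-0.05)(-0.35) = 0.6000
  C_12 = −[(-0.05)(0.95) − (-0.05)(-0.20)] = 0.0575
  C_13 = (-0.05)(-0.35) − (0.65)(-0.20) = 0.1475
  C_21 = −[(-0.20)(0.95) − (0.00)(-0.35)] = 0.1900
  C_22 = (0.90)(0.95) − (0.00)(-0.20) = 0.8550
  C_23 = −[(0.90)(-0.35) − (-0.20)(-0.20)] = 0.3550
  C_31 = (-0.20)(-0.05) − (0.00)(0.65) = 0.0100
  C_32 = −[(0.90)(-0.05) − (0.00)(-0.05)] = 0.0450
  C_33 = (0.90)(0.65) − (-0.20)(-0.05) = 0.5750
det(I−A) = Σ_j (I−A)_1j·C_1j = (0.90)(0.6000) + (-0.20)(0.0575) + (0.00)(0.1475) = 0.5285
adj(I−A) = Cᵀ =
  [ 0.6000   0.1900   0.0100]
  [ 0.0575   0.8550   0.0450]
  [ 0.1475   0.3550   0.5750]
(I − A)⁻¹ = adj(I−A) / det(I−A) ≈
  [   1.1353     0.3595     0.0189]
  [   0.1088     1.6178     0.0851]
  [   0.2791     0.6717     1.0880]
Δx = (I − A)⁻¹ Δd with Δd having -60 in the Distilling component and 0 elsewhere.
So Δx_L = L_LD · (-60), where L_LD = adj(I−A)_LD / det(I−A) = 0.0575 / 0.5285.
Δx_L = 0.0575 × (-60) / 0.5285 = -3.45 / 0.5285 ≈ -6.53.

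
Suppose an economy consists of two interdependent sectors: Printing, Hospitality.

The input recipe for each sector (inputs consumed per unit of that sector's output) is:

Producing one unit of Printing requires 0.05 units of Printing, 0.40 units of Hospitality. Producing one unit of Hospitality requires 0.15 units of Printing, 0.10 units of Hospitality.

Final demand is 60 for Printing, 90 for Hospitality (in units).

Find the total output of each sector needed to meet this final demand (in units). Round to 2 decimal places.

x_P = 84.91, x_H = 137.74

I − A =
  [   0.95    -0.15]
  [  -0.40     0.90]
det(I−A) = (0.95)(0.90) − (-0.15)(-0.40) = 0.7950
adj(I−A) = [[0.90, 0.15], [0.40, 0.95]]
(I − A)⁻¹ = adj(I−A) / det(I−A) ≈
  [   1.1321     0.1887]
  [   0.5031     1.1950]
x = (I − A)⁻¹ d = adj(I−A)·d / det(I−A), with det(I−A) = 0.7950:
  x_P = (0.90·60 + 0.15·90) / 0.7950 = 67.50 / 0.7950 ≈ 84.91
  x_H = (0.40·60 + 0.95·90) / 0.7950 = 109.50 / 0.7950 ≈ 137.74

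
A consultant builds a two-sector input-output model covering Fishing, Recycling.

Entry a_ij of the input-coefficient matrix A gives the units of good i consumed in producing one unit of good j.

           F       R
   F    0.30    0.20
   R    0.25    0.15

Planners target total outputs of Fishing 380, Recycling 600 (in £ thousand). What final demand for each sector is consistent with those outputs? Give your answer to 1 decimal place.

I − A =
  [   0.70    -0.20]
  [  -0.25     0.85]
d = (I − A) x:
  d_F = (+0.70)·380 + (-0.20)·600 = 146.0
  d_R = (-0.25)·380 + (+0.85)·600 = 415.0

d_F = 146.0, d_R = 415.0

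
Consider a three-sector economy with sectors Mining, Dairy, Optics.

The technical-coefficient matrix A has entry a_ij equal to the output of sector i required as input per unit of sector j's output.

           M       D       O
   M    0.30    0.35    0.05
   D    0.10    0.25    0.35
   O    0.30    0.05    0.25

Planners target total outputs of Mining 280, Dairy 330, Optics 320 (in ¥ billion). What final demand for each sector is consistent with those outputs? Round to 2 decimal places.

d_M = 64.50, d_D = 107.50, d_O = 139.50

I − A =
  [   0.70    -0.35    -0.05]
  [  -0.10     0.75    -0.35]
  [  -0.30    -0.05     0.75]
d = (I − A) x:
  d_M = (+0.70)·280 + (-0.35)·330 + (-0.05)·320 = 64.50
  d_D = (-0.10)·280 + (+0.75)·330 + (-0.35)·320 = 107.50
  d_O = (-0.30)·280 + (-0.05)·330 + (+0.75)·320 = 139.50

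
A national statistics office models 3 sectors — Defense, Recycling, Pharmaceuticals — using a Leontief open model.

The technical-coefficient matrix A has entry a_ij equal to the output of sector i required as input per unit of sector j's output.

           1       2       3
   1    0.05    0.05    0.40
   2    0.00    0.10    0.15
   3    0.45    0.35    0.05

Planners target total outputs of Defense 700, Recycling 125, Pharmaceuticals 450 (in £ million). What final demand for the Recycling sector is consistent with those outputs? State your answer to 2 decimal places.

d_2 = 45.00

I − A =
  [   0.95    -0.05    -0.40]
  [   0.00     0.90    -0.15]
  [  -0.45    -0.35     0.95]
d = (I − A) x:
  d_1 = (+0.95)·700 + (-0.05)·125 + (-0.40)·450 = 478.75
  d_2 = (+0.00)·700 + (+0.90)·125 + (-0.15)·450 = 45.00
  d_3 = (-0.45)·700 + (-0.35)·125 + (+0.95)·450 = 68.75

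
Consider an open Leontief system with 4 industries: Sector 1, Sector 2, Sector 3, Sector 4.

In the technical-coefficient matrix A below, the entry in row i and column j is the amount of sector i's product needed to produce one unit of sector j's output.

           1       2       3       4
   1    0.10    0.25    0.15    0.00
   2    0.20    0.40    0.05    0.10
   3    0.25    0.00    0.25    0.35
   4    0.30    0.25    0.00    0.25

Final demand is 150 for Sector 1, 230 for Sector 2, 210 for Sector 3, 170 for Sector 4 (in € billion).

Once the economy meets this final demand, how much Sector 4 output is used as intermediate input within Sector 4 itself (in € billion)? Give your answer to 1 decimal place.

z_44 = 166.0

I − A =
  [   0.90    -0.25    -0.15     0.00]
  [  -0.20     0.60    -0.05    -0.10]
  [  -0.25     0.00     0.75    -0.35]
  [  -0.30    -0.25     0.00     0.75]
Compute the cofactors C_ij = (−1)^(i+j)·(3×3 minor ij) of I−A; the adjugate is their transpose:
adj(I−A) = Cᵀ =
  [ 0.314375   0.153750   0.073125   0.054625]
  [ 0.149625   0.462375   0.060750   0.090000]
  [ 0.186750   0.151875   0.337500   0.177750]
  [ 0.175625   0.215625   0.049500   0.341875]
det(I−A) = Σ_j (I−A)_1j·C_1j = (0.90)(0.314375) + (-0.25)(0.149625) + (-0.15)(0.186750) + (0.00)(0.175625) = 0.21751875
(I − A)⁻¹ = adj(I−A) / det(I−A) ≈
  [   1.4453     0.7068     0.3362     0.2511]
  [   0.6879     2.1257     0.2793     0.4138]
  [   0.8585     0.6982     1.5516     0.8172]
  [   0.8074     0.9913     0.2276     1.5717]
First solve x = (I − A)⁻¹ d = adj(I−A)·d / det(I−A); in particular x_4 = (0.175625·150 + 0.215625·230 + 0.049500·210 + 0.341875·170) / 0.21751875 = 144.45125 / 0.21751875 ≈ 664.086.
Intermediate flow from 4 to 4: z_44 = a_44 · x_4 = 0.25 × 144.45125 / 0.21751875 = 36.1128125 / 0.21751875 ≈ 166.0.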